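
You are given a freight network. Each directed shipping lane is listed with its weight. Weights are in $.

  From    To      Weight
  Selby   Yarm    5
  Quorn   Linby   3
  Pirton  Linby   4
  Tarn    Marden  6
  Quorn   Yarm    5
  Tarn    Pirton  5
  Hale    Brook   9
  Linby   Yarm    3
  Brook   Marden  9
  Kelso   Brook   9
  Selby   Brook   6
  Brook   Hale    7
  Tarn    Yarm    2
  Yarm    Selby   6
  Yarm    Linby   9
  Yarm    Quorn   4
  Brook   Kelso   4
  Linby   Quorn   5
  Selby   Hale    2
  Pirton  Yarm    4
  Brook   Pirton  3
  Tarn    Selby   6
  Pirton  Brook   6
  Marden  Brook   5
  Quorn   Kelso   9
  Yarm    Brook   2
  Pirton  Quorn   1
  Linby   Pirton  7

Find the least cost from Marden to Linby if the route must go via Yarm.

$19

Best Marden to Yarm: Marden–Brook–Pirton–Yarm costing 12
Best Yarm to Linby: Yarm–Quorn–Linby costing 7
Total via Yarm: 12 + 7 = $19.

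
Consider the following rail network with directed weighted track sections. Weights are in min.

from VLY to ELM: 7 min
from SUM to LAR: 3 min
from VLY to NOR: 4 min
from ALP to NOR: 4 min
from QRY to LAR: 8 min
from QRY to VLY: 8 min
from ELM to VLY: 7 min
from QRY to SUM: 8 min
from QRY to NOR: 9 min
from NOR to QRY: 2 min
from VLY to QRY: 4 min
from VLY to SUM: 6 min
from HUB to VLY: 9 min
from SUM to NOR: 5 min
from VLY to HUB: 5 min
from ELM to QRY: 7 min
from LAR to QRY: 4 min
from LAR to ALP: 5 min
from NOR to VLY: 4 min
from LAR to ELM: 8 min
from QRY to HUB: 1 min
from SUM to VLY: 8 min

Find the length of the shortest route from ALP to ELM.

15 min

Candidate routes:
ALP–NOR–VLY–ELM: 4+4+7 = 15
ALP–NOR–QRY–LAR–ELM: 4+2+8+8 = 22
ALP–NOR–QRY–VLY–ELM: 4+2+8+7 = 21
The minimum is 15 min via ALP–NOR–VLY–ELM.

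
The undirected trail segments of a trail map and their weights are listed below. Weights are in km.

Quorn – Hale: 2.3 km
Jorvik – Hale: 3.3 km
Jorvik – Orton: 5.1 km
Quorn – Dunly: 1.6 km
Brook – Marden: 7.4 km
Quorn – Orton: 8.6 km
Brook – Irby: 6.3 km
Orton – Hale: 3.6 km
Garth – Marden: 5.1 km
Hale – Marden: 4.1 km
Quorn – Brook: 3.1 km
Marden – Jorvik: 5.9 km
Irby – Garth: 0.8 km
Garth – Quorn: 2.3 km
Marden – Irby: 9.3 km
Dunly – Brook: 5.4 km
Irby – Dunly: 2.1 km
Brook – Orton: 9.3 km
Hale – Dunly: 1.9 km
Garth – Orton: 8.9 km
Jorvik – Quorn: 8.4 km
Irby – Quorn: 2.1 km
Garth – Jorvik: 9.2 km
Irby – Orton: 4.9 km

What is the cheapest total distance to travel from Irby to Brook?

5.2 km

Running Dijkstra from Irby:
Irby: 0
Garth: 0.8  (via Irby)
Quorn: 2.1  (via Irby)
Dunly: 2.1  (via Irby)
Hale: 4  (via Dunly)
Orton: 4.9  (via Irby)
Brook: 5.2  (via Quorn)
Shortest route: Irby → Quorn → Brook = 5.2 km.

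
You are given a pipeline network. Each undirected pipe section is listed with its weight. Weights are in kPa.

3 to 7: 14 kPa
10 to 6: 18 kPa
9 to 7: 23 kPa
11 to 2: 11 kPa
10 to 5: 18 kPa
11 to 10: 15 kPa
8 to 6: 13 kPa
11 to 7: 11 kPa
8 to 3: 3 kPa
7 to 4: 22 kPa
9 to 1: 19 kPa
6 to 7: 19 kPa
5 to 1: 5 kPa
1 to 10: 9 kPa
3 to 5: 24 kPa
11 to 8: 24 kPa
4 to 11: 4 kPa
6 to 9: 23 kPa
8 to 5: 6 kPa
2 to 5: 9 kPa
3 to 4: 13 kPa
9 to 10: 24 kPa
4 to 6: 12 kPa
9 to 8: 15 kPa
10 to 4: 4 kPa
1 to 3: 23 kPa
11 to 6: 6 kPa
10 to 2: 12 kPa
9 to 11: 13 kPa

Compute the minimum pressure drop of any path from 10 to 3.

17 kPa

Enumerating some paths:
10 - 4 - 3: 4+13 = 17
10 - 5 - 8 - 3: 18+6+3 = 27
10 - 1 - 5 - 8 - 3: 9+5+6+3 = 23
Cheapest is 10 - 4 - 3 at 17 kPa.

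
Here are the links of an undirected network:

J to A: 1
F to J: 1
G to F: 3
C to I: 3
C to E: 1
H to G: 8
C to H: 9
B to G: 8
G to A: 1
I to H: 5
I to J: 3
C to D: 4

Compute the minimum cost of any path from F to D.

11

Shortest distances from F:
F: 0
J: 1  (via F)
A: 2  (via J)
G: 3  (via F)
I: 4  (via J)
C: 7  (via I)
E: 8  (via C)
H: 9  (via I)
B: 11  (via G)
D: 11  (via C)
Shortest route: F–J–I–C–D = 11.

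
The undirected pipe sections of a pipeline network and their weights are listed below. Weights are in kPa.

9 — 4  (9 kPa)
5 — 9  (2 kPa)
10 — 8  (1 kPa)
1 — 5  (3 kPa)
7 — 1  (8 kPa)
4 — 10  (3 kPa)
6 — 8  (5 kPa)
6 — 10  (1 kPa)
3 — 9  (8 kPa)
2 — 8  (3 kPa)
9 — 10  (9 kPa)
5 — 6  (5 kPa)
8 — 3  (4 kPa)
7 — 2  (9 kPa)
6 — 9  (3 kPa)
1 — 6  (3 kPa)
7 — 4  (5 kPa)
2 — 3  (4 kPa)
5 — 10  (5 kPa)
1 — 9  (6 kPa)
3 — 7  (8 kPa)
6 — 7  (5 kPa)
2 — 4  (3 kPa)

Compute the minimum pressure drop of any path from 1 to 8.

5 kPa

Compare a few routes:
1 - 5 - 10 - 8: 3+5+1 = 9
1 - 6 - 8: 3+5 = 8
1 - 6 - 10 - 8: 3+1+1 = 5
The minimum is 5 kPa via 1 - 6 - 10 - 8.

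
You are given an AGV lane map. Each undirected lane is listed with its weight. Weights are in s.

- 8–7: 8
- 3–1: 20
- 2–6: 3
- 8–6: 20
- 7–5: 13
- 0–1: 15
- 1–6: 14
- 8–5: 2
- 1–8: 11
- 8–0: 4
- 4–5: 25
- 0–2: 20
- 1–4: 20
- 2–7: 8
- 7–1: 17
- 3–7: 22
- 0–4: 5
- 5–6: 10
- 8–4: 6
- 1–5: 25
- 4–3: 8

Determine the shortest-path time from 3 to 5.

16 s

Candidate routes:
3–7–8–5: 22+8+2 = 32
3–1–8–5: 20+11+2 = 33
3–4–0–8–5: 8+5+4+2 = 19
3–4–8–5: 8+6+2 = 16
Cheapest is 3–4–8–5 at 16 s.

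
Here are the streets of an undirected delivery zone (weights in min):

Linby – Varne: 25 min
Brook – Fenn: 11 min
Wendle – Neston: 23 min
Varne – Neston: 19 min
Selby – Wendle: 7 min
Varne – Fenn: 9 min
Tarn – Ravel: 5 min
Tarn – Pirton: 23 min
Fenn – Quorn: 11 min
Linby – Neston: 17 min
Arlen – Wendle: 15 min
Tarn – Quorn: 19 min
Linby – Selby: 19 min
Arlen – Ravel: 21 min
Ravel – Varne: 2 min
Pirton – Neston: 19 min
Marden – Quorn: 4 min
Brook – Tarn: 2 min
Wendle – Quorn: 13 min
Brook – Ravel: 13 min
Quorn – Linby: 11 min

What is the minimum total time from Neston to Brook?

28 min

Compare a few routes:
Neston–Varne–Ravel–Brook: 19+2+13 = 34
Neston–Varne–Ravel–Tarn–Brook: 19+2+5+2 = 28
Cheapest is Neston–Varne–Ravel–Tarn–Brook at 28 min.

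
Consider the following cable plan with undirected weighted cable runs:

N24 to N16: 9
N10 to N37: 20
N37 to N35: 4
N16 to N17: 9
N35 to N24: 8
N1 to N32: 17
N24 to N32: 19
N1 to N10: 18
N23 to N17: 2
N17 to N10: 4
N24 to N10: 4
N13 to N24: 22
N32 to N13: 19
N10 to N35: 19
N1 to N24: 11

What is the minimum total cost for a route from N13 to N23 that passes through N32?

48

Shortest N13→N32: N13–N32 = 19
Shortest N32→N23: N32–N24–N10–N17–N23 = 29
Total via N32: 19 + 29 = 48.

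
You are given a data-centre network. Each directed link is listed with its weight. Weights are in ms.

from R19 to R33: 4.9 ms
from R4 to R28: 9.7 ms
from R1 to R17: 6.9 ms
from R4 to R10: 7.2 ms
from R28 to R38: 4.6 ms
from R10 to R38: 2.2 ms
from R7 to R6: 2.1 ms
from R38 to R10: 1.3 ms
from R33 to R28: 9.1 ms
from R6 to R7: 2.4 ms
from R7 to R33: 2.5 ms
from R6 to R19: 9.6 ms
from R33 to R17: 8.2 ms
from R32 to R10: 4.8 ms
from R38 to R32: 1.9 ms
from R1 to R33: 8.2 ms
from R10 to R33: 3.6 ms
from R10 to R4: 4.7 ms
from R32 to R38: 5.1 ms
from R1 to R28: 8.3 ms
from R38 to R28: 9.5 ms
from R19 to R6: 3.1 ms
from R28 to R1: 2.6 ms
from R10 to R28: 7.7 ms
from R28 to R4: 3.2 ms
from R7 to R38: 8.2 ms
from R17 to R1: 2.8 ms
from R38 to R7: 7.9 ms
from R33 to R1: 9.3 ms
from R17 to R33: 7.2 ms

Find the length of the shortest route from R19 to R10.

Running Dijkstra from R19:
R19: 0
R6: 3.1  (via R19)
R33: 4.9  (via R19)
R7: 5.5  (via R6)
R17: 13.1  (via R33)
R38: 13.7  (via R7)
R28: 14  (via R33)
R1: 14.2  (via R33)
R10: 15  (via R38)
Shortest route: R19 → R6 → R7 → R38 → R10 = 15 ms.

15 ms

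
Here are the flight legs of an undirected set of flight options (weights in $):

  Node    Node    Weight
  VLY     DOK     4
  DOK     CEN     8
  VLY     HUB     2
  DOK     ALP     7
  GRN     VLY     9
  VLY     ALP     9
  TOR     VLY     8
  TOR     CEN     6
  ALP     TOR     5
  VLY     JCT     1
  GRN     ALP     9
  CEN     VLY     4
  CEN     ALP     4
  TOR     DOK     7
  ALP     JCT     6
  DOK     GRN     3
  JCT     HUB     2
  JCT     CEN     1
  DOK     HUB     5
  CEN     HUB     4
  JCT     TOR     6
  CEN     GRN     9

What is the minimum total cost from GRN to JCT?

Running Dijkstra from GRN:
GRN: 0
DOK: 3  (via GRN)
VLY: 7  (via DOK)
HUB: 8  (via DOK)
JCT: 8  (via VLY)
Shortest route: GRN–DOK–VLY–JCT = $8.

$8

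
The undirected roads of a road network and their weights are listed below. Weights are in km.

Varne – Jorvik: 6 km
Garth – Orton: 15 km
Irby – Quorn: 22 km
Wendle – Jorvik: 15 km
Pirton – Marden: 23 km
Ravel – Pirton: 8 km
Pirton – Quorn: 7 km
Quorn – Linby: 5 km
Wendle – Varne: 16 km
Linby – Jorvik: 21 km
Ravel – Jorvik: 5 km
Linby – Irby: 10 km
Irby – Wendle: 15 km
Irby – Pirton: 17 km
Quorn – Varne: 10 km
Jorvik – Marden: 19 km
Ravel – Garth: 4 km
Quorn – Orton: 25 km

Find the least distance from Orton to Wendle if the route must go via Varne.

46 km

Best Orton to Varne: Orton–Garth–Ravel–Jorvik–Varne costing 30
Shortest Varne→Wendle: Varne–Wendle = 16
Total via Varne: 30 + 16 = 46 km.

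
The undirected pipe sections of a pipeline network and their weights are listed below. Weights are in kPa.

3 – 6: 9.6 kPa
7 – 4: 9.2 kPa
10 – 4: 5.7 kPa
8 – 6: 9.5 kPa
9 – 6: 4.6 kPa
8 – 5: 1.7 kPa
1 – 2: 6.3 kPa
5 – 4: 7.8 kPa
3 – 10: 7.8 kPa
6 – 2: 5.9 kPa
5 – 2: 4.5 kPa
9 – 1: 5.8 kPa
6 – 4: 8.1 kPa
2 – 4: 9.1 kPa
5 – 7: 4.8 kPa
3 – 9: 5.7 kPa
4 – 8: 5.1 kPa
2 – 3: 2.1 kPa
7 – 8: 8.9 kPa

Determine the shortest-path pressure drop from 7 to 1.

15.6 kPa

Compare a few routes:
7–5–2–1: 4.8+4.5+6.3 = 15.6
7–8–5–2–1: 8.9+1.7+4.5+6.3 = 21.4
The minimum is 15.6 kPa via 7–5–2–1.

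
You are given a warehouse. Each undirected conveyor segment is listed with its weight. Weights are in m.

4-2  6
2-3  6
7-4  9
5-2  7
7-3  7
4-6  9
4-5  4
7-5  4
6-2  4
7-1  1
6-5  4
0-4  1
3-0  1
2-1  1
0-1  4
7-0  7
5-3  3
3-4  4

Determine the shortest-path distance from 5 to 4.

4 m

Shortest distances from 5:
5: 0
3: 3  (via 5)
0: 4  (via 3)
4: 4  (via 5)
Shortest route: 5–4 = 4 m.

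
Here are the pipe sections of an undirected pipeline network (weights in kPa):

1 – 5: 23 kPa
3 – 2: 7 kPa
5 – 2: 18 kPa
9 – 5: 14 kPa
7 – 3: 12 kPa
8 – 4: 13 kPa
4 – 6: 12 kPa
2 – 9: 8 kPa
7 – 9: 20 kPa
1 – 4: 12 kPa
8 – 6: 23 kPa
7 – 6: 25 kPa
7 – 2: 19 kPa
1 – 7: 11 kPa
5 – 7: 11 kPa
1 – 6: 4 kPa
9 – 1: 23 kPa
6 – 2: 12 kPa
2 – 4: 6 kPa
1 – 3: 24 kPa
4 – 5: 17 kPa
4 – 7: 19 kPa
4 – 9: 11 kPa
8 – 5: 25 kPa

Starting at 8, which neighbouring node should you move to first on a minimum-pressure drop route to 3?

4

Candidate routes:
8 - 4 - 9 - 2 - 3: 13+11+8+7 = 39
8 - 4 - 2 - 3: 13+6+7 = 26
8 - 6 - 2 - 3: 23+12+7 = 42
8 - 4 - 7 - 3: 13+19+12 = 44
The minimum is 26 kPa via 8 - 4 - 2 - 3.
So from 8 the first move is to 4.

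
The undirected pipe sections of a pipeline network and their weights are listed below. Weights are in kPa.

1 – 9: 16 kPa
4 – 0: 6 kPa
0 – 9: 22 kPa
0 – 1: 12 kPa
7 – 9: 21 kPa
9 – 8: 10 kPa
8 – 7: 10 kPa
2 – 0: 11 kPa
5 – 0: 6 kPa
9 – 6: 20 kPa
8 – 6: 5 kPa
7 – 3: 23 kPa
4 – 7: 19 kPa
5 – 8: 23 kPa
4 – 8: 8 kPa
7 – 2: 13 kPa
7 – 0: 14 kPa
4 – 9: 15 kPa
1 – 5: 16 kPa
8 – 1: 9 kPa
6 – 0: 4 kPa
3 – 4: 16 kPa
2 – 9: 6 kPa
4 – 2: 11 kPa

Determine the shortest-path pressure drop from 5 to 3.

Compare a few routes:
5 - 0 - 6 - 8 - 4 - 3: 6+4+5+8+16 = 39
5 - 0 - 4 - 3: 6+6+16 = 28
5 - 0 - 7 - 3: 6+14+23 = 43
5 - 0 - 2 - 4 - 3: 6+11+11+16 = 44
Cheapest is 5 - 0 - 4 - 3 at 28 kPa.

28 kPa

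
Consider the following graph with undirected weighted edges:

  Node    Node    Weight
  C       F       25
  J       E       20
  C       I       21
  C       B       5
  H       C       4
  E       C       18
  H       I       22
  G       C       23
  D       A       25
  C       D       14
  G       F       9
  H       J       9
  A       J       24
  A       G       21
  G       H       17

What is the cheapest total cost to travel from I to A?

Candidate routes:
I → C → D → A: 21+14+25 = 60
I → C → H → J → A: 21+4+9+24 = 58
I → H → G → A: 22+17+21 = 60
I → H → J → A: 22+9+24 = 55
Cheapest is I → H → J → A at 55.

55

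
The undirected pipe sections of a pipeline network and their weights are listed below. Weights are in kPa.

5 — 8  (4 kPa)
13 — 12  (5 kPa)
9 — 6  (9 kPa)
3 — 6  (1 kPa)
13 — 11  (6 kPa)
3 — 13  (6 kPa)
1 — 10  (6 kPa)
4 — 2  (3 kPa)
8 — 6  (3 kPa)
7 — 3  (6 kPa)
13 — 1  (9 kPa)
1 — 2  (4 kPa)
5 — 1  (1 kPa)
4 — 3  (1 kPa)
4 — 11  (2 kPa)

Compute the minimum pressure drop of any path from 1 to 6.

Settle nodes by increasing distance from 1:
1: 0
5: 1  (via 1)
2: 4  (via 1)
8: 5  (via 5)
10: 6  (via 1)
4: 7  (via 2)
3: 8  (via 4)
6: 8  (via 8)
Shortest route: 1–5–8–6 = 8 kPa.

8 kPa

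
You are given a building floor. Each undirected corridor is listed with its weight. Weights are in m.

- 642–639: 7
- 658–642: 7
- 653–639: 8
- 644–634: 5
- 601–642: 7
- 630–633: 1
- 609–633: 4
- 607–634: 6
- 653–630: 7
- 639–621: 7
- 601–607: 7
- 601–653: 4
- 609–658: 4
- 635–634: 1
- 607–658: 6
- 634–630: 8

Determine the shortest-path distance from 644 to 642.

24 m

Candidate routes:
644 → 634 → 607 → 658 → 642: 5+6+6+7 = 24
644 → 634 → 607 → 601 → 642: 5+6+7+7 = 25
Cheapest is 644 → 634 → 607 → 658 → 642 at 24 m.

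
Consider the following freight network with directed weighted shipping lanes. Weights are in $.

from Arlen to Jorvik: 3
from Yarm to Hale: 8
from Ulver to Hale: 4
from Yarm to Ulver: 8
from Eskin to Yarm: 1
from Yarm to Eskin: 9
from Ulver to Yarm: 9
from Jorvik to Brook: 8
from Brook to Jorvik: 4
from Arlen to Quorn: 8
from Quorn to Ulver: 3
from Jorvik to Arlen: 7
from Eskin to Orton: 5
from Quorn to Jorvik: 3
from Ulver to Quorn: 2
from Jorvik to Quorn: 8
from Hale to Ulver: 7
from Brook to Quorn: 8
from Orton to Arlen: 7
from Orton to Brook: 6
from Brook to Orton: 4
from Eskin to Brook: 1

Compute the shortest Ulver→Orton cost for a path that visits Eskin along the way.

$23

Best Ulver to Eskin: Ulver–Yarm–Eskin costing 18
Shortest Eskin→Orton: Eskin–Orton = 5
Total via Eskin: 18 + 5 = $23.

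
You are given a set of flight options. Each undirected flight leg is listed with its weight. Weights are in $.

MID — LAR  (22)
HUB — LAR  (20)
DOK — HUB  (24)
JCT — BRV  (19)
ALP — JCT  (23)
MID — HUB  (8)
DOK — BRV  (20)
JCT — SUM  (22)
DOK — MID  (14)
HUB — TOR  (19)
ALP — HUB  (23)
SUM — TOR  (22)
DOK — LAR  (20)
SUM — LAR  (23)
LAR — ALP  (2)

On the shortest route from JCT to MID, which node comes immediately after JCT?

ALP

Enumerating some paths:
JCT - BRV - DOK - MID: 19+20+14 = 53
JCT - ALP - LAR - MID: 23+2+22 = 47
JCT - ALP - LAR - HUB - MID: 23+2+20+8 = 53
JCT - ALP - HUB - MID: 23+23+8 = 54
Cheapest is JCT - ALP - LAR - MID at $47.
So from JCT the first move is to ALP.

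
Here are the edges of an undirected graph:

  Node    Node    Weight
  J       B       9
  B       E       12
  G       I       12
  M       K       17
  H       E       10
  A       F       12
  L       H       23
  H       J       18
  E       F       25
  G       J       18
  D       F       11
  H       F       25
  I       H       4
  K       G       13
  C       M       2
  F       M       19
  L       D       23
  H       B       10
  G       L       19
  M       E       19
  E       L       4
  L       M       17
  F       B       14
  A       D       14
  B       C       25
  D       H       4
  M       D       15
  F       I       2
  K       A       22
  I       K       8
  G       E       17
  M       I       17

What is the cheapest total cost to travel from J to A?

Shortest distances from J:
J: 0
B: 9  (via J)
G: 18  (via J)
H: 18  (via J)
E: 21  (via B)
D: 22  (via H)
I: 22  (via H)
F: 23  (via B)
L: 25  (via E)
K: 30  (via I)
C: 34  (via B)
A: 35  (via F)
Shortest route: J → B → F → A = 35.

35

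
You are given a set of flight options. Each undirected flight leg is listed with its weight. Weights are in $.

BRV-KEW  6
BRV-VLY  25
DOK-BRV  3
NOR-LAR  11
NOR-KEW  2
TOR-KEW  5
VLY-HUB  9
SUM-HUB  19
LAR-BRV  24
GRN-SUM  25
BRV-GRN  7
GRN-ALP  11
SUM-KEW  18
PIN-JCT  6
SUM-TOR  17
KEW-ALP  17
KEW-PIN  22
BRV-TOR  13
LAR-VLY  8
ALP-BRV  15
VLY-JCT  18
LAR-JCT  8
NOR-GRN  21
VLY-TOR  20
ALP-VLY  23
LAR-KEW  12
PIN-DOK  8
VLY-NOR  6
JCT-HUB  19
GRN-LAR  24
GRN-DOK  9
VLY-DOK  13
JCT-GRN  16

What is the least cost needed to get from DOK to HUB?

Settle nodes by increasing distance from DOK:
DOK: 0
BRV: 3  (via DOK)
PIN: 8  (via DOK)
GRN: 9  (via DOK)
KEW: 9  (via BRV)
NOR: 11  (via KEW)
VLY: 13  (via DOK)
TOR: 14  (via KEW)
JCT: 14  (via PIN)
ALP: 18  (via BRV)
LAR: 21  (via KEW)
HUB: 22  (via VLY)
Shortest route: DOK–VLY–HUB = $22.

$22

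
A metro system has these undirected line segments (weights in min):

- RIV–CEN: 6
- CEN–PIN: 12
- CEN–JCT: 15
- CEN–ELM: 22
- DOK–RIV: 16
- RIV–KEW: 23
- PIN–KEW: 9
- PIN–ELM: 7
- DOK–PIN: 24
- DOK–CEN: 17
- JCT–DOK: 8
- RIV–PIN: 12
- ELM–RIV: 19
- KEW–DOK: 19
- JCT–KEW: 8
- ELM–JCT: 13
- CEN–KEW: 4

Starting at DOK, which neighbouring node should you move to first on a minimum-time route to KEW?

JCT

Compare a few routes:
DOK–JCT–KEW: 8+8 = 16
DOK–KEW: 19 = 19
Cheapest is DOK–JCT–KEW at 16 min.
So from DOK the first move is to JCT.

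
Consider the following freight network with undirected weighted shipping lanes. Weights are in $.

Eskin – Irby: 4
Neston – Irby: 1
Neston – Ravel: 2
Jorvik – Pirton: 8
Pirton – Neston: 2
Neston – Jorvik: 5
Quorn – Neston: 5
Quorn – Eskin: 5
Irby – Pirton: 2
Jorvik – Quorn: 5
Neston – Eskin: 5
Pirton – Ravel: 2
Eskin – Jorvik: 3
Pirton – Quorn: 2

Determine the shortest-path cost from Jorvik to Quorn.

$5

Running Dijkstra from Jorvik:
Jorvik: 0
Eskin: 3  (via Jorvik)
Neston: 5  (via Jorvik)
Quorn: 5  (via Jorvik)
Shortest route: Jorvik → Quorn = $5.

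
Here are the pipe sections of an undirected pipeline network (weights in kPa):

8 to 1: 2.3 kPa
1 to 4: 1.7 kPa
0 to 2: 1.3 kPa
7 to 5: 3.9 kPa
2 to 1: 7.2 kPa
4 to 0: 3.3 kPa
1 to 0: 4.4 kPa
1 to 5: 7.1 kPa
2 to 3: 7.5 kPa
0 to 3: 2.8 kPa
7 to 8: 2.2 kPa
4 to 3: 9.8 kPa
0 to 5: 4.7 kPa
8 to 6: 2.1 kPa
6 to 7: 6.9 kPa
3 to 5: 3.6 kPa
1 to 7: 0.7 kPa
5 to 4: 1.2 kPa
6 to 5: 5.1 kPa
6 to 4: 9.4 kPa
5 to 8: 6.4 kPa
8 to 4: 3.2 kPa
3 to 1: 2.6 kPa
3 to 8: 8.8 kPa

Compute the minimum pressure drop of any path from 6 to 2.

Candidate routes:
6–8–1–4–0–2: 2.1+2.3+1.7+3.3+1.3 = 10.7
6–8–4–0–2: 2.1+3.2+3.3+1.3 = 9.9
6–8–7–1–0–2: 2.1+2.2+0.7+4.4+1.3 = 10.7
6–8–1–0–2: 2.1+2.3+4.4+1.3 = 10.1
Cheapest is 6–8–4–0–2 at 9.9 kPa.

9.9 kPa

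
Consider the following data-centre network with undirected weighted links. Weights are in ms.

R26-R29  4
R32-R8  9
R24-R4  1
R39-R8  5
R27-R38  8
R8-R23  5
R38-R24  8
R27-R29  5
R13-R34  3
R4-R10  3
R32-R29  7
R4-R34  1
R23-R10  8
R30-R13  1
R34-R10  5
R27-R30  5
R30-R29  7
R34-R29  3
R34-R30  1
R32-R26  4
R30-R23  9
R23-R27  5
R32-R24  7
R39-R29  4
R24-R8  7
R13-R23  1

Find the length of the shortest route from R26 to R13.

9 ms

Enumerating some paths:
R26 → R29 → R34 → R13: 4+3+3 = 10
R26 → R29 → R34 → R30 → R13: 4+3+1+1 = 9
The minimum is 9 ms via R26 → R29 → R34 → R30 → R13.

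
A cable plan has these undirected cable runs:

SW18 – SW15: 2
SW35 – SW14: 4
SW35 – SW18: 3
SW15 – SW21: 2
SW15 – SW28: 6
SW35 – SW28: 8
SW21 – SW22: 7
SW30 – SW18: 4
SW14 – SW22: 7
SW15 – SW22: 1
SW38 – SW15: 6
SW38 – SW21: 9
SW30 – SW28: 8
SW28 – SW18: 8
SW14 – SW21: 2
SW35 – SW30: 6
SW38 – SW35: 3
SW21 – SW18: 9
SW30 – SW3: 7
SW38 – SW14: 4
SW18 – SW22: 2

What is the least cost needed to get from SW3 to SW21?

Running Dijkstra from SW3:
SW3: 0
SW30: 7  (via SW3)
SW18: 11  (via SW30)
SW35: 13  (via SW30)
SW15: 13  (via SW18)
SW22: 13  (via SW18)
SW21: 15  (via SW15)
Shortest route: SW3 → SW30 → SW18 → SW15 → SW21 = 15.

15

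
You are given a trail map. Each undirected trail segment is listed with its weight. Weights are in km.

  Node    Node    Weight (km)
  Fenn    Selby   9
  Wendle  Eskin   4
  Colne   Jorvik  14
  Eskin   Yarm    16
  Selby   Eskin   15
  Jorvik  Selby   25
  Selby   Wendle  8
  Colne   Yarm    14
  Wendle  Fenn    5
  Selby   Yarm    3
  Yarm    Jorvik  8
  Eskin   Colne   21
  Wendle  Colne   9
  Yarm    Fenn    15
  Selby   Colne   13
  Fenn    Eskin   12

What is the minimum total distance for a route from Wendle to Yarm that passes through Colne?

Shortest Wendle→Colne: Wendle → Colne = 9
Best Colne to Yarm: Colne → Yarm costing 14
Total via Colne: 9 + 14 = 23 km.

23 km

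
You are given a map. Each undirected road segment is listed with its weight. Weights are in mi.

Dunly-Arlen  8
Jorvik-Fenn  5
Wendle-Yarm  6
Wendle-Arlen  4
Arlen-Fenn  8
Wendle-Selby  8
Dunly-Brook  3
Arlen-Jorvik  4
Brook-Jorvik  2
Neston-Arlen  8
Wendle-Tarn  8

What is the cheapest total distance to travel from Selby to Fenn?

20 mi

Settle nodes by increasing distance from Selby:
Selby: 0
Wendle: 8  (via Selby)
Arlen: 12  (via Wendle)
Yarm: 14  (via Wendle)
Tarn: 16  (via Wendle)
Jorvik: 16  (via Arlen)
Brook: 18  (via Jorvik)
Fenn: 20  (via Arlen)
Shortest route: Selby → Wendle → Arlen → Fenn = 20 mi.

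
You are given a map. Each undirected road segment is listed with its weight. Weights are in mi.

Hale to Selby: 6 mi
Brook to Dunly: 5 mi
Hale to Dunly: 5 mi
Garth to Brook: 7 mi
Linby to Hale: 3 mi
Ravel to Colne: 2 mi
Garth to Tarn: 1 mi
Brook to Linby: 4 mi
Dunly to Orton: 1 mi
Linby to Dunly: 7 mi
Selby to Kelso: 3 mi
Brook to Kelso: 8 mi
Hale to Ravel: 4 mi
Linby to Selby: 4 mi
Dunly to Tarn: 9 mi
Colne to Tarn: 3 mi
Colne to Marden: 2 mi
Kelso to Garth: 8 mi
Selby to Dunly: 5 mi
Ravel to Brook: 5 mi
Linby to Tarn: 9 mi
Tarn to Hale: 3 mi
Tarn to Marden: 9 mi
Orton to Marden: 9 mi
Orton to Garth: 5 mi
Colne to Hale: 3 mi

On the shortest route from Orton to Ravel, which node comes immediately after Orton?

Enumerating some paths:
Orton - Dunly - Hale - Ravel: 1+5+4 = 10
Orton - Garth - Tarn - Colne - Ravel: 5+1+3+2 = 11
Orton - Dunly - Hale - Colne - Ravel: 1+5+3+2 = 11
The minimum is 10 mi via Orton - Dunly - Hale - Ravel.
So from Orton the first move is to Dunly.

Dunly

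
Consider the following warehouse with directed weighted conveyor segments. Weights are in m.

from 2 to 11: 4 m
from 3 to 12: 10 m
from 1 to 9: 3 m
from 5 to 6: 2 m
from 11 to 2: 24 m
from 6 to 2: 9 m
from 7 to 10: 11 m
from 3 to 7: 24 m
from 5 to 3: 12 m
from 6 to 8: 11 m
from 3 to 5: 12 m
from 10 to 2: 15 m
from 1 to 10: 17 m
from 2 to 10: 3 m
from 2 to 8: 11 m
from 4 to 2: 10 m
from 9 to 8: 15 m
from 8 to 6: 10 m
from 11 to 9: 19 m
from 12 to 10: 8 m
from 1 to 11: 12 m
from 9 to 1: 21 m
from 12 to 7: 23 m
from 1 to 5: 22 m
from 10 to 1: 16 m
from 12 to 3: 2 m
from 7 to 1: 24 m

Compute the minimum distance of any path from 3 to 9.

37 m

Running Dijkstra from 3:
3: 0
12: 10  (via 3)
5: 12  (via 3)
6: 14  (via 5)
10: 18  (via 12)
2: 23  (via 6)
7: 24  (via 3)
8: 25  (via 6)
11: 27  (via 2)
1: 34  (via 10)
9: 37  (via 1)
Shortest route: 3 → 12 → 10 → 1 → 9 = 37 m.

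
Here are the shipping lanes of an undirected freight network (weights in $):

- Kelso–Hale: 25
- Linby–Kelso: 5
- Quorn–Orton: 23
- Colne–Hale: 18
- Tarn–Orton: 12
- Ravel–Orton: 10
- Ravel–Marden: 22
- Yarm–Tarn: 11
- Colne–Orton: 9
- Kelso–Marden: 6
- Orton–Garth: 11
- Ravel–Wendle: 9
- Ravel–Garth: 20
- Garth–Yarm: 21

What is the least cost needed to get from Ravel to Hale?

$37

Shortest distances from Ravel:
Ravel: 0
Wendle: 9  (via Ravel)
Orton: 10  (via Ravel)
Colne: 19  (via Orton)
Garth: 20  (via Ravel)
Tarn: 22  (via Orton)
Marden: 22  (via Ravel)
Kelso: 28  (via Marden)
Yarm: 33  (via Tarn)
Linby: 33  (via Kelso)
Quorn: 33  (via Orton)
Hale: 37  (via Colne)
Shortest route: Ravel–Orton–Colne–Hale = $37.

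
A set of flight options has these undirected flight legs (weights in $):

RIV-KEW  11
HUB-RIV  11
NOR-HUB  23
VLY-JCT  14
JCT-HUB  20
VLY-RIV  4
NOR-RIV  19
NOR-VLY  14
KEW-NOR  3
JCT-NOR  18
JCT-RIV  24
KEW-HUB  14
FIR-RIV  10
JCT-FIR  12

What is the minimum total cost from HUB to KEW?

$14

Running Dijkstra from HUB:
HUB: 0
RIV: 11  (via HUB)
KEW: 14  (via HUB)
Shortest route: HUB → KEW = $14.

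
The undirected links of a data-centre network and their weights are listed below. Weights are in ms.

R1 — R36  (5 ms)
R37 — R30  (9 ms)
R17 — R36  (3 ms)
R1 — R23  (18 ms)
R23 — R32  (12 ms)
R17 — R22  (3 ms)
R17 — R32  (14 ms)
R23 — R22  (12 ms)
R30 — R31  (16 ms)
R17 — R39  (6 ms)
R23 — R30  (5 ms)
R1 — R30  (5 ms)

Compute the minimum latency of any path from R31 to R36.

Running Dijkstra from R31:
R31: 0
R30: 16  (via R31)
R1: 21  (via R30)
R23: 21  (via R30)
R37: 25  (via R30)
R36: 26  (via R1)
Shortest route: R31 → R30 → R1 → R36 = 26 ms.

26 ms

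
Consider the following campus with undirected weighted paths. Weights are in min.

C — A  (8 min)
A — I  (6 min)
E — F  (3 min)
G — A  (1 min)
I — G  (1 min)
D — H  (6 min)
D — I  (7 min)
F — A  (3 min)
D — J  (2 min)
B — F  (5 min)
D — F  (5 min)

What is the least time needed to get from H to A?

14 min

Compare a few routes:
H–D–I–G–A: 6+7+1+1 = 15
H–D–F–A: 6+5+3 = 14
The minimum is 14 min via H–D–F–A.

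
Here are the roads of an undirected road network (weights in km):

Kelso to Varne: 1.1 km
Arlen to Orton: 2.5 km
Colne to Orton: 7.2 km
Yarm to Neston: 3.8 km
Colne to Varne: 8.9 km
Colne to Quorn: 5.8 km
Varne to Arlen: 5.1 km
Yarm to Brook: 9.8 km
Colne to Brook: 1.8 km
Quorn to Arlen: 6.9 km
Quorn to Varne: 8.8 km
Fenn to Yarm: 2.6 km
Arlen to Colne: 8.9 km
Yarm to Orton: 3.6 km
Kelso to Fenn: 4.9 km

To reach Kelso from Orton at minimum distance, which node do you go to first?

Candidate routes:
Orton → Arlen → Varne → Kelso: 2.5+5.1+1.1 = 8.7
Orton → Colne → Varne → Kelso: 7.2+8.9+1.1 = 17.2
Orton → Yarm → Fenn → Kelso: 3.6+2.6+4.9 = 11.1
Cheapest is Orton → Arlen → Varne → Kelso at 8.7 km.
So from Orton the first move is to Arlen.

Arlen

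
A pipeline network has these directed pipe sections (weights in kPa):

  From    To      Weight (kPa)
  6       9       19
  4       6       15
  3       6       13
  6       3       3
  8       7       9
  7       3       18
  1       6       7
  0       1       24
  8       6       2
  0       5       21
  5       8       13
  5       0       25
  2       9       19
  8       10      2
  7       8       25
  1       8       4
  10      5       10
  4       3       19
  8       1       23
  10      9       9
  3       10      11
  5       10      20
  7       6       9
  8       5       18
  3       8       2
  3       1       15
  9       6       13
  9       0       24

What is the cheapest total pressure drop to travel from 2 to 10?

Shortest distances from 2:
2: 0
9: 19  (via 2)
6: 32  (via 9)
3: 35  (via 6)
8: 37  (via 3)
10: 39  (via 8)
Shortest route: 2 → 9 → 6 → 3 → 8 → 10 = 39 kPa.

39 kPa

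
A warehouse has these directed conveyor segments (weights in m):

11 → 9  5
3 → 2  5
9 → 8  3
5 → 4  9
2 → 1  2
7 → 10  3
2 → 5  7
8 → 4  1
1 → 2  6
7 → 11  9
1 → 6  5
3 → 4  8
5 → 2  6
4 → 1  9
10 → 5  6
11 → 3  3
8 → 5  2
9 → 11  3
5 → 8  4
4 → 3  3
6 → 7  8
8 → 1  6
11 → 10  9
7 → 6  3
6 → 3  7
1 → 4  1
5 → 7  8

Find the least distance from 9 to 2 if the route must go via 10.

24 m

Shortest 9→10: 9 → 11 → 10 = 12
Best 10 to 2: 10 → 5 → 2 costing 12
Total via 10: 12 + 12 = 24 m.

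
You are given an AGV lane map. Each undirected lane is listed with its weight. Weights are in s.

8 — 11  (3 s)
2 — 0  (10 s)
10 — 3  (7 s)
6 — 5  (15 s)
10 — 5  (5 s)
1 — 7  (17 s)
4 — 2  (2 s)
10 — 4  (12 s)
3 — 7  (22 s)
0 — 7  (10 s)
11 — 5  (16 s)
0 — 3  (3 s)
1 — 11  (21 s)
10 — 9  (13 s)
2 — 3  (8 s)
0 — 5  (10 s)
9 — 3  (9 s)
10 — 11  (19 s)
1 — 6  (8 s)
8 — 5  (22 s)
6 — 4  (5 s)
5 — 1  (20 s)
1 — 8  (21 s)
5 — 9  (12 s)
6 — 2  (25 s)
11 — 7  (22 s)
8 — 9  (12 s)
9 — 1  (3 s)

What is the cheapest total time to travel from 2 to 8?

29 s

Settle nodes by increasing distance from 2:
2: 0
4: 2  (via 2)
6: 7  (via 4)
3: 8  (via 2)
0: 10  (via 2)
10: 14  (via 4)
1: 15  (via 6)
9: 17  (via 3)
5: 19  (via 10)
7: 20  (via 0)
8: 29  (via 9)
Shortest route: 2–3–9–8 = 29 s.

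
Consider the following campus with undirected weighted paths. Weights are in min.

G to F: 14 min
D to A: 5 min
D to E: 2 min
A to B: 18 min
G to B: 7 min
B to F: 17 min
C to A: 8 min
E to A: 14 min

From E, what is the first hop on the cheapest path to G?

D

Candidate routes:
E - A - B - G: 14+18+7 = 39
E - D - A - B - G: 2+5+18+7 = 32
Cheapest is E - D - A - B - G at 32 min.
So from E the first move is to D.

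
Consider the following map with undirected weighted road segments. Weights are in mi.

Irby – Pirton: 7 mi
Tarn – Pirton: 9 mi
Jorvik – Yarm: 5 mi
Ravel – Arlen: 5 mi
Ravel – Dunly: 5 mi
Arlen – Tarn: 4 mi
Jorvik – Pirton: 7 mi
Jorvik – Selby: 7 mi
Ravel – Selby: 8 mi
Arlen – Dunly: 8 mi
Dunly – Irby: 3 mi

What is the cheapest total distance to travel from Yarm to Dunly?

22 mi

Enumerating some paths:
Yarm - Jorvik - Pirton - Irby - Dunly: 5+7+7+3 = 22
Yarm - Jorvik - Pirton - Tarn - Arlen - Dunly: 5+7+9+4+8 = 33
Yarm - Jorvik - Selby - Ravel - Dunly: 5+7+8+5 = 25
The minimum is 22 mi via Yarm - Jorvik - Pirton - Irby - Dunly.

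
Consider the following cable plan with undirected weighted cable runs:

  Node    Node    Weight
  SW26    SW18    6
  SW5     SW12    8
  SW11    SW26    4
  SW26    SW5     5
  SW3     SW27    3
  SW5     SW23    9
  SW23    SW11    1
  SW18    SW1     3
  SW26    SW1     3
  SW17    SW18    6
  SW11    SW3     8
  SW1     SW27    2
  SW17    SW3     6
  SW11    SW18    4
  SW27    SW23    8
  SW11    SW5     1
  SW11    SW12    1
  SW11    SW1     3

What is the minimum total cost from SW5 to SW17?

11

Compare a few routes:
SW5 → SW11 → SW1 → SW18 → SW17: 1+3+3+6 = 13
SW5 → SW11 → SW3 → SW17: 1+8+6 = 15
SW5 → SW11 → SW18 → SW17: 1+4+6 = 11
The minimum is 11 via SW5 → SW11 → SW18 → SW17.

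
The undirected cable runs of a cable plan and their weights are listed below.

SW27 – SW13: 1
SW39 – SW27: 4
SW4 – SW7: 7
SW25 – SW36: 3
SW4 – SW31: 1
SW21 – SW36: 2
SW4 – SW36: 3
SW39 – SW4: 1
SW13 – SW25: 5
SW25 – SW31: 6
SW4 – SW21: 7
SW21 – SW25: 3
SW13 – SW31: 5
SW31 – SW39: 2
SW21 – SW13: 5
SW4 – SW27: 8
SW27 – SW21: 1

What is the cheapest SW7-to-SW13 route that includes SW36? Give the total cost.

Best SW7 to SW36: SW7 → SW4 → SW36 costing 10
Shortest SW36→SW13: SW36 → SW21 → SW27 → SW13 = 4
Total via SW36: 10 + 4 = 14.

14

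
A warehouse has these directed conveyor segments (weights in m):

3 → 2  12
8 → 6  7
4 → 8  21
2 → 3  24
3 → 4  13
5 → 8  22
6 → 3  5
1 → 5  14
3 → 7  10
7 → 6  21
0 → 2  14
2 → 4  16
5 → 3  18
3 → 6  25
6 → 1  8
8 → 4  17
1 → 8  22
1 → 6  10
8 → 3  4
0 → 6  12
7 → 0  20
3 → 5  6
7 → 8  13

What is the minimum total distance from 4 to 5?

Shortest distances from 4:
4: 0
8: 21  (via 4)
3: 25  (via 8)
6: 28  (via 8)
5: 31  (via 3)
Shortest route: 4–8–3–5 = 31 m.

31 m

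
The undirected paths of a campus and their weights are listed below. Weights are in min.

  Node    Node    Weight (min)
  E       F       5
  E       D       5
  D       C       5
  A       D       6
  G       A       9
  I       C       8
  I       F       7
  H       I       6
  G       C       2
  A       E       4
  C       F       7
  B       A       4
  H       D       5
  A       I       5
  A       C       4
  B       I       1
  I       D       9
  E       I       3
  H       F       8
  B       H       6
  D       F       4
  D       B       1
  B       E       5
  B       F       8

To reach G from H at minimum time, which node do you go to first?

Enumerating some paths:
H–D–C–G: 5+5+2 = 12
H–B–D–C–G: 6+1+5+2 = 14
H–I–B–D–C–G: 6+1+1+5+2 = 15
Cheapest is H–D–C–G at 12 min.
So from H the first move is to D.

D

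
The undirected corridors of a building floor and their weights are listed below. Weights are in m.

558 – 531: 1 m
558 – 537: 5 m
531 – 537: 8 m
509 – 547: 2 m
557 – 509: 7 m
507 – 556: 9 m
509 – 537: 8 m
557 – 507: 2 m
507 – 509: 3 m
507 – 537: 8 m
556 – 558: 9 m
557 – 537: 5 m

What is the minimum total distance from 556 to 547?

Settle nodes by increasing distance from 556:
556: 0
507: 9  (via 556)
558: 9  (via 556)
531: 10  (via 558)
557: 11  (via 507)
509: 12  (via 507)
537: 14  (via 558)
547: 14  (via 509)
Shortest route: 556–507–509–547 = 14 m.

14 m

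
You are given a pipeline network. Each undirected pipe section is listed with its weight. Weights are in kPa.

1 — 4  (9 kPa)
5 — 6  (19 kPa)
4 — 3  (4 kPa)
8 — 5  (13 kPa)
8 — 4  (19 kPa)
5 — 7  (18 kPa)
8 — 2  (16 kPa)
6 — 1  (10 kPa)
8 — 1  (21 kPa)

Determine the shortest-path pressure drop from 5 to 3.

Enumerating some paths:
5 → 8 → 4 → 3: 13+19+4 = 36
5 → 6 → 1 → 4 → 3: 19+10+9+4 = 42
5 → 8 → 1 → 4 → 3: 13+21+9+4 = 47
Cheapest is 5 → 8 → 4 → 3 at 36 kPa.

36 kPa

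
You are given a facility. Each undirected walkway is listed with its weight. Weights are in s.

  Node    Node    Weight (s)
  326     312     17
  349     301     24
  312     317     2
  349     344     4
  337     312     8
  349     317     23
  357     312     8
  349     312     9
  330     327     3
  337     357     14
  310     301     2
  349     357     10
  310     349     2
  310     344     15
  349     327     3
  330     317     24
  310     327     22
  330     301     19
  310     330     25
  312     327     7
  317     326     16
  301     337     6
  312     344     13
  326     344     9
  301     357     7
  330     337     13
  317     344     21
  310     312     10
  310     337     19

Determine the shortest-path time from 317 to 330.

12 s

Running Dijkstra from 317:
317: 0
312: 2  (via 317)
327: 9  (via 312)
337: 10  (via 312)
357: 10  (via 312)
349: 11  (via 312)
310: 12  (via 312)
330: 12  (via 327)
Shortest route: 317–312–327–330 = 12 s.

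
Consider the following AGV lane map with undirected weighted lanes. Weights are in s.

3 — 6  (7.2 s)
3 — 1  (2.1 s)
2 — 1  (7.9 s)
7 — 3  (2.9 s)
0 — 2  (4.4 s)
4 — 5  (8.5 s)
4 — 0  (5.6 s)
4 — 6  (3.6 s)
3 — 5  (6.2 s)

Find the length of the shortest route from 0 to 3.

14.4 s

Running Dijkstra from 0:
0: 0
2: 4.4  (via 0)
4: 5.6  (via 0)
6: 9.2  (via 4)
1: 12.3  (via 2)
5: 14.1  (via 4)
3: 14.4  (via 1)
Shortest route: 0 → 2 → 1 → 3 = 14.4 s.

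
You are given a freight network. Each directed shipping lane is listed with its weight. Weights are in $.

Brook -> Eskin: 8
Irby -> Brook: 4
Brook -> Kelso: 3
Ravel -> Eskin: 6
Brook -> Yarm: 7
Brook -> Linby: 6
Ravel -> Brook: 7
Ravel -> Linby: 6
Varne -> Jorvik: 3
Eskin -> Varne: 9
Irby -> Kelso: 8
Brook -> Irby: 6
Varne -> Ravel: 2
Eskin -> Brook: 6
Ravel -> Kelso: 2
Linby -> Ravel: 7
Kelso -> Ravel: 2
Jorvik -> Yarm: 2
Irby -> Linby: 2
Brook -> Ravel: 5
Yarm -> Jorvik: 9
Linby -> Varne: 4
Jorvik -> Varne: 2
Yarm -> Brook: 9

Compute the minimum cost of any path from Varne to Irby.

$15

Candidate routes:
Varne → Ravel → Brook → Irby: 2+7+6 = 15
Varne → Jorvik → Yarm → Brook → Irby: 3+2+9+6 = 20
Cheapest is Varne → Ravel → Brook → Irby at $15.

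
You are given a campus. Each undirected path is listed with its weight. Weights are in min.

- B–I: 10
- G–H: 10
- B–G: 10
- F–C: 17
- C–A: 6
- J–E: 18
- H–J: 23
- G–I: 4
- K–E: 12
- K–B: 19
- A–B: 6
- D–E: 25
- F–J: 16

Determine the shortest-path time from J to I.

37 min

Shortest distances from J:
J: 0
F: 16  (via J)
E: 18  (via J)
H: 23  (via J)
K: 30  (via E)
C: 33  (via F)
G: 33  (via H)
I: 37  (via G)
Shortest route: J → H → G → I = 37 min.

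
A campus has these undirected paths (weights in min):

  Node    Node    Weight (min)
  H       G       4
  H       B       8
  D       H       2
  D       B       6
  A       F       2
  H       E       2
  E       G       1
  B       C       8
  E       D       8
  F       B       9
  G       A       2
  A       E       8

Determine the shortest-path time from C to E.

Candidate routes:
C → B → H → G → E: 8+8+4+1 = 21
C → B → H → E: 8+8+2 = 18
Cheapest is C → B → H → E at 18 min.

18 min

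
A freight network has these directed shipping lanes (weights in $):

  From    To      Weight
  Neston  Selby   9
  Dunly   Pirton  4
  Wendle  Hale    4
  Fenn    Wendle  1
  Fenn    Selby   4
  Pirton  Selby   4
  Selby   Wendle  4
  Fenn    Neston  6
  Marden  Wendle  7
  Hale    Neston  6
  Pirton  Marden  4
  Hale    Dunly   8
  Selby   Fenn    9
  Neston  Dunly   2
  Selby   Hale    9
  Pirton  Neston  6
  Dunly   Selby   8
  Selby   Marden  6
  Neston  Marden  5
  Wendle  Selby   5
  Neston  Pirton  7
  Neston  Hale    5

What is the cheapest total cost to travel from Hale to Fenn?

Running Dijkstra from Hale:
Hale: 0
Neston: 6  (via Hale)
Dunly: 8  (via Hale)
Marden: 11  (via Neston)
Pirton: 12  (via Dunly)
Selby: 15  (via Neston)
Wendle: 18  (via Marden)
Fenn: 24  (via Selby)
Shortest route: Hale–Neston–Selby–Fenn = $24.

$24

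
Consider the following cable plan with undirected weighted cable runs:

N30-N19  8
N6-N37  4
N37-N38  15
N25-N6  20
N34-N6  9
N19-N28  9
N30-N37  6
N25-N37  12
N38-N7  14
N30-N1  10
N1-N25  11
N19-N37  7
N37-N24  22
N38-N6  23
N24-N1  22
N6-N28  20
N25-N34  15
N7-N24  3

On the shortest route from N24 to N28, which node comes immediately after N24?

N37

Compare a few routes:
N24 - N37 - N19 - N28: 22+7+9 = 38
N24 - N37 - N30 - N19 - N28: 22+6+8+9 = 45
The minimum is 38 via N24 - N37 - N19 - N28.
So from N24 the first move is to N37.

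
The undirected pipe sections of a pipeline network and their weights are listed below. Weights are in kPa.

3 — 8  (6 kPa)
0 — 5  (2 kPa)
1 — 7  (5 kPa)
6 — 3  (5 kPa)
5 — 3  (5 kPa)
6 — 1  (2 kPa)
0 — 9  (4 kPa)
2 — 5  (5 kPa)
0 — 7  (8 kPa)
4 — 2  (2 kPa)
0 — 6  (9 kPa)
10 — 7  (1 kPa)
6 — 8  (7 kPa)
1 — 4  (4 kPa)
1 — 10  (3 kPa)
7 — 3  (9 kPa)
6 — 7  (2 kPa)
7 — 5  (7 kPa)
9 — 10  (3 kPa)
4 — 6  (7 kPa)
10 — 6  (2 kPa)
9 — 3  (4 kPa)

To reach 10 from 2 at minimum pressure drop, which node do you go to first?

4

Enumerating some paths:
2 - 4 - 1 - 6 - 10: 2+4+2+2 = 10
2 - 4 - 1 - 10: 2+4+3 = 9
The minimum is 9 kPa via 2 - 4 - 1 - 10.
So from 2 the first move is to 4.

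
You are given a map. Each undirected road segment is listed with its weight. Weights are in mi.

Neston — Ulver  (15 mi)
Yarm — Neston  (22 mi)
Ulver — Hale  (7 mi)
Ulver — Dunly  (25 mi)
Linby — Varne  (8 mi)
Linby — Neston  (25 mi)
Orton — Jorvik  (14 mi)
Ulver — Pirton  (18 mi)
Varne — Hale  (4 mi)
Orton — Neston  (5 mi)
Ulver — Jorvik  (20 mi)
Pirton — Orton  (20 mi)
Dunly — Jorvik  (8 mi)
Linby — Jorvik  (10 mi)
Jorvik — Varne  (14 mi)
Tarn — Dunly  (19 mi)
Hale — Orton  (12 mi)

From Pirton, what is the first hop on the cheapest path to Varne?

Ulver

Compare a few routes:
Pirton → Ulver → Hale → Varne: 18+7+4 = 29
Pirton → Orton → Jorvik → Varne: 20+14+14 = 48
Pirton → Orton → Hale → Varne: 20+12+4 = 36
Pirton → Orton → Neston → Ulver → Hale → Varne: 20+5+15+7+4 = 51
The minimum is 29 mi via Pirton → Ulver → Hale → Varne.
So from Pirton the first move is to Ulver.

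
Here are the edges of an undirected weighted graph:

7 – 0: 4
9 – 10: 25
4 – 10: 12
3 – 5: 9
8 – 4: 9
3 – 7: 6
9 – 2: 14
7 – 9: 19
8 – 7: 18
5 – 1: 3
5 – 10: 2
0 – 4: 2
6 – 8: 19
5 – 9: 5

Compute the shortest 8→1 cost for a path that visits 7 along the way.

33

Best 8 to 7: 8 → 4 → 0 → 7 costing 15
Shortest 7→1: 7 → 3 → 5 → 1 = 18
Total via 7: 15 + 18 = 33.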